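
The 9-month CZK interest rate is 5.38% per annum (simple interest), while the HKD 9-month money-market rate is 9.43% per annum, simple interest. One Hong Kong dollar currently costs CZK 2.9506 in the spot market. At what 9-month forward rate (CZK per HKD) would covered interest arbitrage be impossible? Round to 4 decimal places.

T = 9/12 years.
CZK growth factor: 1 + 0.0538×9/12 = 1.040350.
Growth of 1 HKD over T: 1 + 0.0943×9/12 = 1.070725.
So F = 2.9506 × 1.040350 / 1.070725 = 2.866896 (CZK/HKD).

2.8669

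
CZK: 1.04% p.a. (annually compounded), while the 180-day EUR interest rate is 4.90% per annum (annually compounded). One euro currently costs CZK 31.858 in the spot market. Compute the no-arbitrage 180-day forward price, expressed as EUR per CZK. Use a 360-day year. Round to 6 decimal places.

0.031983

T = 180/360 years.
Growth of 1 CZK over T: (1 + 0.0104)^(180/360) = 1.0051865.
EUR accumulates by (1 + 0.0490)^(180/360) = 1.024207.
So F = 31.858 × 1.0051865 / 1.024207 = 31.26637 (CZK/EUR).
Quoted the other way: 1/31.26637 = 0.031983 EUR per CZK.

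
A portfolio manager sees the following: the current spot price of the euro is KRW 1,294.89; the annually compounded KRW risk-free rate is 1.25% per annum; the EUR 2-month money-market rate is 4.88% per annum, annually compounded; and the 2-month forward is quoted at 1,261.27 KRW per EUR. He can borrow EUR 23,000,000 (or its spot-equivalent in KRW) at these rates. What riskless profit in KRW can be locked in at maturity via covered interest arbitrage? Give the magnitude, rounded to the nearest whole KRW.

KRW 603,703,699

T = 2/12 years.
Invest the EUR and cover forward: 23,000,000 × 1.007972723145 × 1261.27 = KRW 29,240,492,399.99.
Convert at spot and invest in KRW: 23,000,000 × 1294.89 × 1.002072564799 = KRW 29,844,196,098.95.
The quoted forward undervalues EUR, so borrow EUR, convert to KRW at spot, deposit the KRW at 1.25%, and buy EUR forward at 1,261.27 to cover the loan.
Profit = 29,844,196,098.95 − 29,240,492,399.99 = KRW 603,703,699.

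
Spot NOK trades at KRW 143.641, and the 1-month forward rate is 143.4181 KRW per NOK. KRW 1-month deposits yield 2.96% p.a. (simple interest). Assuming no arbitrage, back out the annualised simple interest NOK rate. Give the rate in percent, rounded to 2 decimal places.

T = 1/12 years.
By CIP, F/S equals the KRW-to-NOK growth ratio: 143.4181/143.641 = 0.9984482.
KRW growth factor: 1 + 0.0296×1/12 = 1.0024667.
That pins the NOK growth at 1.0040247.
(1.0040247 − 1)/T = 0.048296, i.e. 4.83%.

4.83%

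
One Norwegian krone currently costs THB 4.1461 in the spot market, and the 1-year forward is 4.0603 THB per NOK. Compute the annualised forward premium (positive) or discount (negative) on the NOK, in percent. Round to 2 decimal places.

T = 1 year.
NOK trades forward at -2.06941% vs spot over the period.
Annualise by dividing by T: -0.0206941 / 1 = -0.020694 → -2.07%.

-2.07%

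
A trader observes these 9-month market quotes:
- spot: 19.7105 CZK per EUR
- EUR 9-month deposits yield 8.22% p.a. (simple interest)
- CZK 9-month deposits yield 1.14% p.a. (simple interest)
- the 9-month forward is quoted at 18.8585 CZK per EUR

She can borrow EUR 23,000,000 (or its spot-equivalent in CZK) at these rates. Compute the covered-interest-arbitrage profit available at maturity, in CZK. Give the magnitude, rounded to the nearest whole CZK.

T = 9/12 years.
Route A — deposit EUR, sell forward: 23,000,000 × 1.061650 × 18.8585 = CZK 460,485,910.08.
Route B — convert at spot, deposit CZK: 23,000,000 × 19.7105 × 1.008550 = CZK 457,217,569.83.
The quoted forward overvalues EUR, so borrow CZK, buy EUR at spot, deposit the EUR at 8.22%, and sell the proceeds forward at 18.8585.
The gap between the two covered legs is CZK 3,268,340.

CZK 3,268,340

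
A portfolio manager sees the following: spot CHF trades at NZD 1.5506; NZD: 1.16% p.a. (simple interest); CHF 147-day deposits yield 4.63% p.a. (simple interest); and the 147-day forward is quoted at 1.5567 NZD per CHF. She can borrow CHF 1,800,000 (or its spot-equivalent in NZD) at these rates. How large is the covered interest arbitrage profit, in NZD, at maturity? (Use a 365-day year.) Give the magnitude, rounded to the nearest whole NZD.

T = 147/365 years.
Invest the CHF and cover forward: 1,800,000 × 1.018646849 × 1.5567 = NZD 2,854,309.59.
Convert at spot and invest in NZD: 1,800,000 × 1.5506 × 1.004671781 = NZD 2,804,119.31.
The quoted forward overvalues CHF, so borrow NZD, buy CHF at spot, deposit the CHF at 4.63%, and sell the proceeds forward at 1.5567.
Profit = 2,854,309.59 − 2,804,119.31 = NZD 50,190.

NZD 50,190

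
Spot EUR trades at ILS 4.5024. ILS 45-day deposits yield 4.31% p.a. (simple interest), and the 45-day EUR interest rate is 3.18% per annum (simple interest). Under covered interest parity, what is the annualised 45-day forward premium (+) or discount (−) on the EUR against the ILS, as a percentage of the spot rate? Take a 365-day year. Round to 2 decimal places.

T = 45/365 years.
No-arbitrage forward: 4.5024 × 1.0053137 / 1.0039205 = 4.5086482 ILS/EUR.
(F − S)/S ÷ T = (4.5086482 − 4.5024)/4.5024/(45/365) = 0.011256 → 1.13%.

+1.13%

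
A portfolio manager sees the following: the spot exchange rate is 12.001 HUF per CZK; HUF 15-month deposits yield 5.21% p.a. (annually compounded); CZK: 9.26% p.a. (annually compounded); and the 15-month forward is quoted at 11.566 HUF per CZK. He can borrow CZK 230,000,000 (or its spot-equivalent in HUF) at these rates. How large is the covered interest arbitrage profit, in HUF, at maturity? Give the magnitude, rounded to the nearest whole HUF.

HUF 30,434,878

T = 15/12 years.
Invest the CZK and cover forward: 230,000,000 × 1.117059985781 × 11.566 = HUF 2,971,580,632.97.
Convert at spot and invest in HUF: 230,000,000 × 12.001 × 1.065543724738 = HUF 2,941,145,755.33.
The quoted forward overvalues CZK, so borrow HUF, buy CZK at spot, deposit the CZK at 9.26%, and sell the proceeds forward at 11.566.
Profit = 2,971,580,632.97 − 2,941,145,755.33 = HUF 30,434,878.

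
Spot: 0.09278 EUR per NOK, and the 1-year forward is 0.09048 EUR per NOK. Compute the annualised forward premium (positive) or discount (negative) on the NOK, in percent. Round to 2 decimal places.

-2.48%

T = 1 year.
Period premium: (0.09048 − 0.09278)/0.09278 = -0.0247898.
Per annum: -0.0247898 / 1 = -0.024790 = -2.48%.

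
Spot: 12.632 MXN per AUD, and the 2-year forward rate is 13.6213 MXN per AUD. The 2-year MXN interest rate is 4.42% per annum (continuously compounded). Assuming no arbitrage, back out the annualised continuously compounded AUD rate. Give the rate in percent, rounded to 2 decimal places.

0.65%

T = 2 years.
By CIP, F/S equals the MXN-to-AUD growth ratio: 13.6213/12.632 = 1.0783170.
MXN growth factor: e^(0.0442×2) = 1.092425.
So the AUD growth factor = 1.0130834.
r = ln(1.0130834)/2 = 0.006499 → 0.65%.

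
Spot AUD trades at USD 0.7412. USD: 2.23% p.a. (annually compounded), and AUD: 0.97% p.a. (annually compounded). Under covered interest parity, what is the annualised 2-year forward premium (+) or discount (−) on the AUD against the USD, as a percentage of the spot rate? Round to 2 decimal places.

T = 2 years.
F = S · g_USD/g_AUD = 0.7412 × 1.0450973/1.0194941 = 0.7598142.
Annualised premium = (F − S)/S × (1/T) = (0.7598142 − 0.7412)/0.7412 ÷ 2 = 1.26%.

+1.26%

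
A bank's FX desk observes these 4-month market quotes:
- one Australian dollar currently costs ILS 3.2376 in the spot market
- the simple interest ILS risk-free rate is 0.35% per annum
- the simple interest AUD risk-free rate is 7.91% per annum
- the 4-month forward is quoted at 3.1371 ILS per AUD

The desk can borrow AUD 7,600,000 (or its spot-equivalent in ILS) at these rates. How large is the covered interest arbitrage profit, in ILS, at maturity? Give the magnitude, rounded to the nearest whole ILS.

ILS 163,874

T = 4/12 years.
Invest the AUD and cover forward: 7,600,000 × 1.0263666667 × 3.1371 = ILS 24,470,593.01.
Convert at spot and invest in ILS: 7,600,000 × 3.2376 × 1.0011666667 = ILS 24,634,466.72.
The quoted forward undervalues AUD, so borrow AUD, convert to ILS at spot, deposit the ILS at 0.35%, and buy AUD forward at 3.1371 to cover the loan.
Arbitrage profit = |24,470,593.01 − 24,634,466.72| = ILS 163,874.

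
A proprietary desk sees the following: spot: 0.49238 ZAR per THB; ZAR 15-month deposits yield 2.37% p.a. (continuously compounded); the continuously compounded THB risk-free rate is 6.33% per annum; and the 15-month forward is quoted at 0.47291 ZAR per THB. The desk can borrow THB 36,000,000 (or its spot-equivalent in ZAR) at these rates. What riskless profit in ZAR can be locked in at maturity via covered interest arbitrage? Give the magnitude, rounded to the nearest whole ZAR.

T = 15/12 years.
Keep in THB, deliver into the forward: 36,000,000·1.0823396061·0.47291 = ZAR 18,426,572.03.
Swap to ZAR now, deposit: 36,000,000·0.49238·1.0300681859 = ZAR 18,258,659.04.
The quoted forward overvalues THB, so borrow ZAR, buy THB at spot, deposit the THB at 6.33%, and sell the proceeds forward at 0.47291.
Arbitrage profit = |18,426,572.03 − 18,258,659.04| = ZAR 167,913.

ZAR 167,913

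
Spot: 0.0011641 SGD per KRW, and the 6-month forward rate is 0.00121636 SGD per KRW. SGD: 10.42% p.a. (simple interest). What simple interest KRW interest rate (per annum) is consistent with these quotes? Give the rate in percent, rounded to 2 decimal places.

T = 6/12 years.
By CIP, F/S equals the SGD-to-KRW growth ratio: 0.00121636/0.0011641 = 1.0448931.
The SGD side grows by 1 + 0.1042×6/12 = 1.052100.
That pins the KRW growth at 1.0068973.
(1.0068973 − 1)/T = 0.013795, i.e. 1.38%.

1.38%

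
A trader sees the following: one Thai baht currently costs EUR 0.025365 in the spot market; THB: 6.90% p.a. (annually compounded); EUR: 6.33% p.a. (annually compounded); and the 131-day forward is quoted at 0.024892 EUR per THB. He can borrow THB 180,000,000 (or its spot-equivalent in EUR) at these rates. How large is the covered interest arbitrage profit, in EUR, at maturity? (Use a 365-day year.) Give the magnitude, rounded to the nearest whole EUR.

EUR 78,239

T = 131/365 years.
Invest the THB and cover forward: 180,000,000 × 1.024236427 × 0.024892 = EUR 4,589,152.77.
Convert at spot and invest in EUR: 180,000,000 × 0.025365 × 1.022272978 = EUR 4,667,391.74.
The quoted forward undervalues THB, so borrow THB, convert to EUR at spot, deposit the EUR at 6.33%, and buy THB forward at 0.024892 to cover the loan.
The gap between the two covered legs is EUR 78,239.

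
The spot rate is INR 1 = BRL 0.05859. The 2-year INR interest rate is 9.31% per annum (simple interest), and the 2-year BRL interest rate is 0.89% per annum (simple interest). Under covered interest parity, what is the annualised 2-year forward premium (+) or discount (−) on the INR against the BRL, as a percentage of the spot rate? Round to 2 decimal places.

-7.10%

T = 2 years.
F = S · g_BRL/g_INR = 0.05859 × 1.017800/1.186200 = 0.05027222.
Annualised premium = (F − S)/S × (1/T) = (0.05027222 − 0.05859)/0.05859 ÷ 2 = -7.10%.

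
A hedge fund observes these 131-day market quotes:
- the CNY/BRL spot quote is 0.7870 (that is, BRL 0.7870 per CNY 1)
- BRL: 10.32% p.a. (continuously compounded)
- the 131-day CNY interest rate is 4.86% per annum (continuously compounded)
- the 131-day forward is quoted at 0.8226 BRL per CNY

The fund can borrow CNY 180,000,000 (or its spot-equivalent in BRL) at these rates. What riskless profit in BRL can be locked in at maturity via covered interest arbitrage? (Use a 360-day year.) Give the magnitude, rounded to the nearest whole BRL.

BRL 3,628,919

T = 131/360 years.
Invest the CNY and cover forward: 180,000,000 × 1.01784230556 × 0.8226 = BRL 150,709,874.50.
Convert at spot and invest in BRL: 180,000,000 × 0.7870 × 1.03826736986 = BRL 147,080,955.61.
The quoted forward overvalues CNY, so borrow BRL, buy CNY at spot, deposit the CNY at 4.86%, and sell the proceeds forward at 0.8226.
Arbitrage profit = |150,709,874.50 − 147,080,955.61| = BRL 3,628,919.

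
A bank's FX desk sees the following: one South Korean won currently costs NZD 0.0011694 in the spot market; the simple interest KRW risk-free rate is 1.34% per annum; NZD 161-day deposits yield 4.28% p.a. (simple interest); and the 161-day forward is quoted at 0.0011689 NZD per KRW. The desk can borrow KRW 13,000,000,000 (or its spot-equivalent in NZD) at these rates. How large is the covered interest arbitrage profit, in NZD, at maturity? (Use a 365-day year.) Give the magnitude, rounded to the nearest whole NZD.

NZD 203,684

T = 161/365 years.
Route A — deposit KRW, sell forward: 13,000,000,000 × 1.0059106849 × 0.0011689 = NZD 15,285,516.99.
Route B — convert at spot, deposit NZD: 13,000,000,000 × 0.0011694 × 1.0188789041 = NZD 15,489,200.88.
The quoted forward undervalues KRW, so borrow KRW, convert to NZD at spot, deposit the NZD at 4.28%, and buy KRW forward at 0.0011689 to cover the loan.
Profit = 15,489,200.88 − 15,285,516.99 = NZD 203,684.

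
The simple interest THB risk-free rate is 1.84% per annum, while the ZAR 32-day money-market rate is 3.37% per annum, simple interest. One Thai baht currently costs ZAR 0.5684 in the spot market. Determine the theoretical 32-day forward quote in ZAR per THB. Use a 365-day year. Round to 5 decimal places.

0.56916

T = 32/365 years.
Growth of 1 ZAR over T: 1 + 0.0337×32/365 = 1.0029545.
Growth of 1 THB over T: 1 + 0.0184×32/365 = 1.0016132.
Forward (ZAR per THB) = 0.5684 × 1.0029545 / 1.0016132 = 0.5691612.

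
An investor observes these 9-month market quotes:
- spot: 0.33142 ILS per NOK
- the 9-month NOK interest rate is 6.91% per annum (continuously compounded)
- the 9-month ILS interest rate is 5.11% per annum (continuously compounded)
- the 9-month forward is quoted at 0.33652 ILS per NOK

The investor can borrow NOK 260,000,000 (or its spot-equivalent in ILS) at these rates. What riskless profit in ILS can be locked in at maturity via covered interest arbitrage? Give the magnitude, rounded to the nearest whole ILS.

ILS 2,613,460

T = 9/12 years.
Route A — deposit NOK, sell forward: 260,000,000 × 1.0531914179 × 0.33652 = ILS 92,149,193.75.
Route B — convert at spot, deposit ILS: 260,000,000 × 0.33142 × 1.0390688754 = ILS 89,535,733.74.
The quoted forward overvalues NOK, so borrow ILS, buy NOK at spot, deposit the NOK at 6.91%, and sell the proceeds forward at 0.33652.
The gap between the two covered legs is ILS 2,613,460.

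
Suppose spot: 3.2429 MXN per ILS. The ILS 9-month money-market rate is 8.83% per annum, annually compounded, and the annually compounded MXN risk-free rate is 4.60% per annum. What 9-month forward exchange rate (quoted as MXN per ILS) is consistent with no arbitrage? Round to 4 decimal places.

T = 9/12 years.
MXN growth factor: (1 + 0.0460)^(9/12) = 1.0343053.
ILS accumulates by (1 + 0.0883)^(9/12) = 1.0655197.
Forward (MXN per ILS) = 3.2429 × 1.0343053 / 1.0655197 = 3.147899.

3.1479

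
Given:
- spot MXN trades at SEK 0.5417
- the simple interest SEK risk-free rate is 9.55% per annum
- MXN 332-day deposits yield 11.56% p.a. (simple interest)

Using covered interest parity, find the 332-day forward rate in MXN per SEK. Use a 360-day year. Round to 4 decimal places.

T = 332/360 years.
Growth of 1 SEK over T: 1 + 0.0955×332/360 = 1.0880722.
MXN accumulates by 1 + 0.1156×332/360 = 1.1066089.
Forward (SEK per MXN) = 0.5417 × 1.0880722 / 1.1066089 = 0.5326260.
Invert for MXN per SEK: 1 / 0.5326260 = 1.8775.

1.8775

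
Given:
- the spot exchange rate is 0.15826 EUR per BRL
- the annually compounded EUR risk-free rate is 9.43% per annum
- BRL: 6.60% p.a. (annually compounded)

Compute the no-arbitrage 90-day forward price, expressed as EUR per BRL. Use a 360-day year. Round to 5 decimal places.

0.15930

T = 90/360 years.
EUR accumulates by (1 + 0.0943)^(90/360) = 1.0227844.
BRL accumulates by (1 + 0.0660)^(90/360) = 1.0161067.
CIP: F = S · (grow EUR)/(grow BRL) = 0.15826 × 1.0227844/1.0161067 = 0.1593001 EUR per BRL.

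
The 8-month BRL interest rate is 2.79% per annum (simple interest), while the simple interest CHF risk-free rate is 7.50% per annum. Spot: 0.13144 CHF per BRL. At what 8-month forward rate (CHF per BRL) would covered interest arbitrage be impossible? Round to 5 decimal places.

0.13549

T = 8/12 years.
CHF growth factor: 1 + 0.0750×8/12 = 1.050000.
BRL accumulates by 1 + 0.0279×8/12 = 1.018600.
CIP: F = S · (grow CHF)/(grow BRL) = 0.13144 × 1.050000/1.018600 = 0.1354919 CHF per BRL.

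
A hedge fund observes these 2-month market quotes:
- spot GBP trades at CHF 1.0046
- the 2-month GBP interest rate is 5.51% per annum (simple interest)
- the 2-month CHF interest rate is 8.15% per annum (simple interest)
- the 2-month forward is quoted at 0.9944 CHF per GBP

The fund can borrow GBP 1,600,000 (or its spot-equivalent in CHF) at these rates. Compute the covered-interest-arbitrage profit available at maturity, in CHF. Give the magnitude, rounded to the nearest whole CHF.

CHF 23,542

T = 2/12 years.
Keep in GBP, deliver into the forward: 1,600,000·1.009183333·0.9944 = CHF 1,605,651.05.
Swap to CHF now, deposit: 1,600,000·1.0046·1.013583333 = CHF 1,629,193.31.
The quoted forward undervalues GBP, so borrow GBP, convert to CHF at spot, deposit the CHF at 8.15%, and buy GBP forward at 0.9944 to cover the loan.
Arbitrage profit = |1,605,651.05 − 1,629,193.31| = CHF 23,542.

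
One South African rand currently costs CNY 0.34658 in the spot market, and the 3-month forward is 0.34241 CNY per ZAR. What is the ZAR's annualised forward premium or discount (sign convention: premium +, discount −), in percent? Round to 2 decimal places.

-4.81%

T = 3/12 years.
ZAR trades forward at -1.20319% vs spot over the period.
Annualise by dividing by T: -0.0120319 / (3/12) = -0.048128 → -4.81%.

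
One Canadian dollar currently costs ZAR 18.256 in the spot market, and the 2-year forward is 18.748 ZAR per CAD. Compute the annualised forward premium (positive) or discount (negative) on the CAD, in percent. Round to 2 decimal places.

T = 2 years.
(F − S)/S = (18.748 − 18.256)/18.256 = 0.0269500.
×(1/T) gives 1.35% p.a.

+1.35%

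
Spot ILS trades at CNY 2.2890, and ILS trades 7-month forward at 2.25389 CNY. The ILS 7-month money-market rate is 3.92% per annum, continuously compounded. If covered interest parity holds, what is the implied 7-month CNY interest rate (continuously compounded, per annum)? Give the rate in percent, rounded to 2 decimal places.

T = 7/12 years.
CIP gives F = S · g_CNY/g_ILS, so g_CNY/g_ILS = 2.25389/2.289 = 0.9846614.
The ILS side grows by e^(0.0392×7/12) = 1.0231301.
That pins the CNY growth at 1.0074367.
Take logs: ln 1.0074367 / (7/12) = 0.012701, so 1.27%.

1.27%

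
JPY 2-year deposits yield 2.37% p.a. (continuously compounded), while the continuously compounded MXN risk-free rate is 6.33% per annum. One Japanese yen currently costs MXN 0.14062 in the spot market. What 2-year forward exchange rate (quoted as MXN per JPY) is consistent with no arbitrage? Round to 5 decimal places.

0.15221

T = 2 years.
MXN accumulates by e^(0.0633×2) = 1.1349629.
Growth of 1 JPY over T: e^(0.0237×2) = 1.0485413.
So F = 0.14062 × 1.1349629 / 1.0485413 = 0.1522100 (MXN/JPY).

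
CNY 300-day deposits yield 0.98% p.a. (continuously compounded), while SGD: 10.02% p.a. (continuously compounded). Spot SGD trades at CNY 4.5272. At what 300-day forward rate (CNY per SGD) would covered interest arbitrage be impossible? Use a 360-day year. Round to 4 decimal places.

4.1987

T = 300/360 years.
CNY growth factor: e^(0.0098×300/360) = 1.0082001.
SGD growth factor: e^(0.1002×300/360) = 1.0870852.
Forward (CNY per SGD) = 4.5272 × 1.0082001 / 1.0870852 = 4.198681.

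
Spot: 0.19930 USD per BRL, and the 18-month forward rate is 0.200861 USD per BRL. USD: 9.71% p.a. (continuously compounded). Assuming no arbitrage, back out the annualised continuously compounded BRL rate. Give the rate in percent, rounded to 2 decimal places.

T = 18/12 years.
CIP gives F = S · g_USD/g_BRL, so g_USD/g_BRL = 0.200861/0.1993 = 1.0078324.
USD growth factor: e^(0.0971×18/12) = 1.1567912.
Hence g_BRL = 1.1478012.
Take logs: ln 1.1478012 / (18/12) = 0.091899, so 9.19%.

9.19%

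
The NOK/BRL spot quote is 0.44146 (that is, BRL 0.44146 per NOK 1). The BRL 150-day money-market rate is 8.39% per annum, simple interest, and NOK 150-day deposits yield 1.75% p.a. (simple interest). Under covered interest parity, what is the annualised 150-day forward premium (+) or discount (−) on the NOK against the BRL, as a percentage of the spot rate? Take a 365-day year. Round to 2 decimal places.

+6.59%

T = 150/365 years.
No-arbitrage forward: 0.44146 × 1.0344795 / 1.0071918 = 0.45342041 BRL/NOK.
(F − S)/S ÷ T = (0.45342041 − 0.44146)/0.44146/(150/365) = 0.065926 → 6.59%.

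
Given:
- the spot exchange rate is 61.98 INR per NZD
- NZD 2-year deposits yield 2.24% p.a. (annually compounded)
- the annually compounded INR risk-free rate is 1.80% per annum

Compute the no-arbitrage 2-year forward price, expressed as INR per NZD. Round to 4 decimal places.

T = 2 years.
Growth of 1 INR over T: (1 + 0.0180)^2 = 1.036324.
NZD growth factor: (1 + 0.0224)^2 = 1.04530176.
So F = 61.98 × 1.036324 / 1.04530176 = 61.447674 (INR/NZD).

61.4477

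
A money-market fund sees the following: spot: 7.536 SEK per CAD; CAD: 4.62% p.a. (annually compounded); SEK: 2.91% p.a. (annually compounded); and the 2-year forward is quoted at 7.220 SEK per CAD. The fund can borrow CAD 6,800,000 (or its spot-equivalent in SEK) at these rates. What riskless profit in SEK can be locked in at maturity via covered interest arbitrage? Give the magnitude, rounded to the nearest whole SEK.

SEK 533,379

T = 2 years.
Keep in CAD, deliver into the forward: 6,800,000·1.09453444·7.220 = SEK 53,737,262.87.
Swap to SEK now, deposit: 6,800,000·7.536·1.05904681 = SEK 54,270,641.97.
The quoted forward undervalues CAD, so borrow CAD, convert to SEK at spot, deposit the SEK at 2.91%, and buy CAD forward at 7.220 to cover the loan.
The gap between the two covered legs is SEK 533,379.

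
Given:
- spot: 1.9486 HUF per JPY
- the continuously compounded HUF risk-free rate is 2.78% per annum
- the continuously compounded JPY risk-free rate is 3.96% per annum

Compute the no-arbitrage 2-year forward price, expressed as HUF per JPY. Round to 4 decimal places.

1.9032

T = 2 years.
Growth of 1 HUF over T: e^(0.0278×2) = 1.0571747.
JPY accumulates by e^(0.0396×2) = 1.0824208.
CIP: F = S · (grow HUF)/(grow JPY) = 1.9486 × 1.0571747/1.0824208 = 1.903151 HUF per JPY.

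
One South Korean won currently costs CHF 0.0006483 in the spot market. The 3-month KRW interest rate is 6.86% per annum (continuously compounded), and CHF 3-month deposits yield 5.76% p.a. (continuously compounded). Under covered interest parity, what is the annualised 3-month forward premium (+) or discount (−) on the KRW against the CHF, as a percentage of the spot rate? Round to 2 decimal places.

-1.10%

T = 3/12 years.
No-arbitrage forward: 0.0006483 × 1.0145042 / 1.0172979 = 0.0006465196 CHF/KRW.
Annualised premium = (F − S)/S × (1/T) = (0.0006465196 − 0.0006483)/0.0006483 ÷ (3/12) = -1.10%.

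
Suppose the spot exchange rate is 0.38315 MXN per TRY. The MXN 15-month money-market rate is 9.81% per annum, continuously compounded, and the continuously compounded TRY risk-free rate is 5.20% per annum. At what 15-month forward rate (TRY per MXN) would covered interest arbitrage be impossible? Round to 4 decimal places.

2.4638

T = 15/12 years.
MXN accumulates by e^(0.0981×15/12) = 1.1304604.
TRY accumulates by e^(0.0520×15/12) = 1.067159.
So F = 0.38315 × 1.1304604 / 1.067159 = 0.4058776 (MXN/TRY).
Invert for TRY per MXN: 1 / 0.4058776 = 2.4638.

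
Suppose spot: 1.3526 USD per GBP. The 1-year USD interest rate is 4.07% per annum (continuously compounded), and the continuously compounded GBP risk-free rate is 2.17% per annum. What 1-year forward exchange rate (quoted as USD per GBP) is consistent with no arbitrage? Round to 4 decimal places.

1.3785

T = 1 year.
USD growth factor: e^(0.0407×1) = 1.0415396.
GBP growth factor: e^(0.0217×1) = 1.0219372.
So F = 1.3526 × 1.0415396 / 1.0219372 = 1.378545 (USD/GBP).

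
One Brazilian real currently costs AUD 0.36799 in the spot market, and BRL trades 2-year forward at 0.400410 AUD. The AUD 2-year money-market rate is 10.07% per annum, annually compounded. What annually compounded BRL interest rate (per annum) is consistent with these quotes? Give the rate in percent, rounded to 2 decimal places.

5.52%

T = 2 years.
By CIP, F/S equals the AUD-to-BRL growth ratio: 0.40041/0.36799 = 1.0881002.
The AUD side grows by (1 + 0.1007)^2 = 1.2115405.
Hence g_BRL = 1.1134457.
r = 1.1134457^(1/2) − 1 = 0.055199 → 5.52%.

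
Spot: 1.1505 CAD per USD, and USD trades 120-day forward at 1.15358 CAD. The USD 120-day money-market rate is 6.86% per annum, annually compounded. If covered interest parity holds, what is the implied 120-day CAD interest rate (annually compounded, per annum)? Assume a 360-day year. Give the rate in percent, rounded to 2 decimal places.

T = 120/360 years.
By CIP, F/S equals the CAD-to-USD growth ratio: 1.15358/1.1505 = 1.0026771.
The USD side grows by (1 + 0.0686)^(120/360) = 1.0223628.
That pins the CAD growth at 1.0250998.
Annualise: 1.0250998^(360/120) − 1 = 0.077205 = 7.72%.

7.72%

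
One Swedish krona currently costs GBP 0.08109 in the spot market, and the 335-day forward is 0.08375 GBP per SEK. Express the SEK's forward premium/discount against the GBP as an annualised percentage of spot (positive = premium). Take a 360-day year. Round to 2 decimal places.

+3.53%

T = 335/360 years.
Period premium: (0.08375 − 0.08109)/0.08109 = 0.0328031.
×(1/T) gives 3.53% p.a.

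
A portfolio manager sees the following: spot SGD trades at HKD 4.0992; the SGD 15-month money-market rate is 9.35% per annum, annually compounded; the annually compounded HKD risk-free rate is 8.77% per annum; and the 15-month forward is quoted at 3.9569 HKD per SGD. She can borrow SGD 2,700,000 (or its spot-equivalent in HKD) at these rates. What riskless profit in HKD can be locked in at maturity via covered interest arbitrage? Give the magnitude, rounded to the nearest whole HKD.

HKD 347,627

T = 15/12 years.
Keep in SGD, deliver into the forward: 2,700,000·1.1182102895·3.9569 = HKD 11,946,545.00.
Swap to HKD now, deposit: 2,700,000·4.0992·1.1108013801 = HKD 12,294,171.95.
The quoted forward undervalues SGD, so borrow SGD, convert to HKD at spot, deposit the HKD at 8.77%, and buy SGD forward at 3.9569 to cover the loan.
Profit = 12,294,171.95 − 11,946,545.00 = HKD 347,627.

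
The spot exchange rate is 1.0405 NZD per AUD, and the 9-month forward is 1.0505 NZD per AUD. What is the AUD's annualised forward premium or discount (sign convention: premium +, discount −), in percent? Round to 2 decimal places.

T = 9/12 years.
AUD trades forward at +0.96108% vs spot over the period.
Annualise by dividing by T: 0.0096108 / (9/12) = 0.012814 → 1.28%.

+1.28%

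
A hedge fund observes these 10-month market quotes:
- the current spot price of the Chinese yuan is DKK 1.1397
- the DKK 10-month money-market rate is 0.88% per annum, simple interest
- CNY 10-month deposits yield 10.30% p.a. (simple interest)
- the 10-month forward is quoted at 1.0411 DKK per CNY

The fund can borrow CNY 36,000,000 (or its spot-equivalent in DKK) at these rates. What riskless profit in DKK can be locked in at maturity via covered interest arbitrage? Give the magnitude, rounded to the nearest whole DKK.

DKK 633,482

T = 10/12 years.
Route A — deposit CNY, sell forward: 36,000,000 × 1.0858333333 × 1.0411 = DKK 40,696,599.00.
Route B — convert at spot, deposit DKK: 36,000,000 × 1.1397 × 1.0073333333 = DKK 41,330,080.80.
The quoted forward undervalues CNY, so borrow CNY, convert to DKK at spot, deposit the DKK at 0.88%, and buy CNY forward at 1.0411 to cover the loan.
Arbitrage profit = |40,696,599.00 − 41,330,080.80| = DKK 633,482.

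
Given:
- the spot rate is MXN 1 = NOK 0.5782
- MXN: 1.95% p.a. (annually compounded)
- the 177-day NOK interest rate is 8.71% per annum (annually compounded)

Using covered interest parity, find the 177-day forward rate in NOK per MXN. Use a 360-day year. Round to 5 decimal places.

T = 177/360 years.
NOK accumulates by (1 + 0.0871)^(177/360) = 1.0419155.
MXN accumulates by (1 + 0.0195)^(177/360) = 1.0095404.
CIP: F = S · (grow NOK)/(grow MXN) = 0.5782 × 1.0419155/1.0095404 = 0.5967424 NOK per MXN.

0.59674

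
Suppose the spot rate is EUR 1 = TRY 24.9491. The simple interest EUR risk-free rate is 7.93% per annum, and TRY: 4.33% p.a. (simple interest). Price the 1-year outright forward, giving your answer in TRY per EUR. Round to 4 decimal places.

T = 1 year.
TRY accumulates by 1 + 0.0433×1 = 1.043300.
Growth of 1 EUR over T: 1 + 0.0793×1 = 1.079300.
CIP: F = S · (grow TRY)/(grow EUR) = 24.9491 × 1.043300/1.079300 = 24.116924 TRY per EUR.

24.1169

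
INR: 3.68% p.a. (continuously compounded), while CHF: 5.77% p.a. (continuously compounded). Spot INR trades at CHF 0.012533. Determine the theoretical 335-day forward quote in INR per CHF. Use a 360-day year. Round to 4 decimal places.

78.2526

T = 335/360 years.
CHF growth factor: e^(0.0577×335/360) = 1.05516068.
INR growth factor: e^(0.0368×335/360) = 1.03483754.
Forward (CHF per INR) = 0.012533 × 1.05516068 / 1.03483754 = 0.012779135.
Invert for INR per CHF: 1 / 0.012779135 = 78.2526.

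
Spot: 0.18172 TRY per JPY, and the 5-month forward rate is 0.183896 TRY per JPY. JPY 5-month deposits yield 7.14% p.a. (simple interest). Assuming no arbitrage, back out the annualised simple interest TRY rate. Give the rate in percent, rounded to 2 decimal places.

T = 5/12 years.
F/S = 0.183896/0.18172 = 1.0119745 = (growth of TRY) / (growth of JPY).
The JPY side grows by 1 + 0.0714×5/12 = 1.029750.
So the TRY growth factor = 1.0420807.
(1.0420807 − 1)/T = 0.100994, i.e. 10.10%.

10.10%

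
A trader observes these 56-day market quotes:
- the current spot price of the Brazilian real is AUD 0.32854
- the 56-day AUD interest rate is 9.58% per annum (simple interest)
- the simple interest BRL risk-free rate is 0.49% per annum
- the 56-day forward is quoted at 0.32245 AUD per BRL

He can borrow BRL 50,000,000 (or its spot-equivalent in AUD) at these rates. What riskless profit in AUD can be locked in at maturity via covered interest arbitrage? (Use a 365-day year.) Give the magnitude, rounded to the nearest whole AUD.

T = 56/365 years.
Route A — deposit BRL, sell forward: 50,000,000 × 1.0007517808 × 0.32245 = AUD 16,134,620.59.
Route B — convert at spot, deposit AUD: 50,000,000 × 0.32854 × 1.0146980822 = AUD 16,668,445.40.
The quoted forward undervalues BRL, so borrow BRL, convert to AUD at spot, deposit the AUD at 9.58%, and buy BRL forward at 0.32245 to cover the loan.
The gap between the two covered legs is AUD 533,825.

AUD 533,825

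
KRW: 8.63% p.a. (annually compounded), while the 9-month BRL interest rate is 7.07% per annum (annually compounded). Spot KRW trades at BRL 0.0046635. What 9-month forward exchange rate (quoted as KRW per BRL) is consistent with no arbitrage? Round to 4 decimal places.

T = 9/12 years.
BRL growth factor: (1 + 0.0707)^(9/12) = 1.052569671.
KRW growth factor: (1 + 0.0863)^(9/12) = 1.064050732.
Forward (BRL per KRW) = 0.0046635 × 1.052569671 / 1.064050732 = 0.00461318104.
Invert for KRW per BRL: 1 / 0.00461318104 = 216.7702.

216.7702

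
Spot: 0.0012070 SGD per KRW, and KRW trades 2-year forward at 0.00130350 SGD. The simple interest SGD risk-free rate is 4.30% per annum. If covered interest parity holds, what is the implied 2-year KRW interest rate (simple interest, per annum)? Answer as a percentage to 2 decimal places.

0.28%

T = 2 years.
By CIP, F/S equals the SGD-to-KRW growth ratio: 0.0013035/0.001207 = 1.0799503.
SGD growth factor: 1 + 0.0430×2 = 1.086000.
So the KRW growth factor = 1.0056018.
r = (1.0056018 − 1)/2 = 0.002801 → 0.28%.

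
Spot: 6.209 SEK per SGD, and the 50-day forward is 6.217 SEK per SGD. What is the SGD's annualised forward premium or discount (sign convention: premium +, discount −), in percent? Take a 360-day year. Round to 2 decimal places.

T = 50/360 years.
(F − S)/S = (6.217 − 6.209)/6.209 = 0.0012885.
Per annum: 0.0012885 / (50/360) = 0.009277 = 0.93%.

+0.93%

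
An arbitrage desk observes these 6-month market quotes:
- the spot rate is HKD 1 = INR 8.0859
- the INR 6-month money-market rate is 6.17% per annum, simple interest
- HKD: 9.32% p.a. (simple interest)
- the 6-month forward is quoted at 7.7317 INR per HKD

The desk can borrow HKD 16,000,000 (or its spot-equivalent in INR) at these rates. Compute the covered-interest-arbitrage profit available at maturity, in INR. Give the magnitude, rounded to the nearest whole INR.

T = 6/12 years.
Keep in HKD, deliver into the forward: 16,000,000·1.046600·7.7317 = INR 129,471,955.52.
Swap to INR now, deposit: 16,000,000·8.0859·1.030850 = INR 133,365,600.24.
The quoted forward undervalues HKD, so borrow HKD, convert to INR at spot, deposit the INR at 6.17%, and buy HKD forward at 7.7317 to cover the loan.
Profit = 133,365,600.24 − 129,471,955.52 = INR 3,893,645.

INR 3,893,645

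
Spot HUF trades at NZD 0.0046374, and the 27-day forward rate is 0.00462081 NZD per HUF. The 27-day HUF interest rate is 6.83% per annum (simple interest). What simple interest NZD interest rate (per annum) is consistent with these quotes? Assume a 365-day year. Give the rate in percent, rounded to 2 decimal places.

1.97%

T = 27/365 years.
CIP gives F = S · g_NZD/g_HUF, so g_NZD/g_HUF = 0.00462081/0.0046374 = 0.9964226.
HUF growth factor: 1 + 0.0683×27/365 = 1.0050523.
Hence g_NZD = 1.0014568.
r = (1.0014568 − 1)/(27/365) = 0.019694 → 1.97%.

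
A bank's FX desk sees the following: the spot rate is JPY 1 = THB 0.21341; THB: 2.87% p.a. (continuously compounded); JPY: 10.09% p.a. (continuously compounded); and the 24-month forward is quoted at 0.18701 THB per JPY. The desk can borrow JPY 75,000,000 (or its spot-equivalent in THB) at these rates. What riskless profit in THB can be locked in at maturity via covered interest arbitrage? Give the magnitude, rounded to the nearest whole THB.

THB 210,594

T = 2 years.
Keep in JPY, deliver into the forward: 75,000,000·1.223603263·0.18701 = THB 17,161,953.47.
Swap to THB now, deposit: 75,000,000·0.21341·1.0590793574 = THB 16,951,359.42.
The quoted forward overvalues JPY, so borrow THB, buy JPY at spot, deposit the JPY at 10.09%, and sell the proceeds forward at 0.18701.
Arbitrage profit = |17,161,953.47 − 16,951,359.42| = THB 210,594.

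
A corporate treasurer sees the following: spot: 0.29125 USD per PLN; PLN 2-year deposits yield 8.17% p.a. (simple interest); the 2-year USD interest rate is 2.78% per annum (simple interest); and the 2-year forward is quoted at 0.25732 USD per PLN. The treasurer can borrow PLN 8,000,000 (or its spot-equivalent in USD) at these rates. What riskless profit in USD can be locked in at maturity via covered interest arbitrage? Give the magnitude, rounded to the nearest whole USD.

T = 2 years.
Route A — deposit PLN, sell forward: 8,000,000 × 1.163400 × 0.25732 = USD 2,394,928.70.
Route B — convert at spot, deposit USD: 8,000,000 × 0.29125 × 1.055600 = USD 2,459,548.00.
The quoted forward undervalues PLN, so borrow PLN, convert to USD at spot, deposit the USD at 2.78%, and buy PLN forward at 0.25732 to cover the loan.
Arbitrage profit = |2,394,928.70 − 2,459,548.00| = USD 64,619.

USD 64,619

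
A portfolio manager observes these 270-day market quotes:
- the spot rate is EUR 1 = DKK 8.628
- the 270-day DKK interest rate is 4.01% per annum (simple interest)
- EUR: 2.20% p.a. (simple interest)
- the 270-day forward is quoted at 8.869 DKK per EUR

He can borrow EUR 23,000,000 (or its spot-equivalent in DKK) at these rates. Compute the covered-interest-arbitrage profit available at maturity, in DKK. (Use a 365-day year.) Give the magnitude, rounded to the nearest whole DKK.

T = 270/365 years.
Keep in EUR, deliver into the forward: 23,000,000·1.0162739726·8.869 = DKK 207,306,678.85.
Swap to DKK now, deposit: 23,000,000·8.628·1.0296630137 = DKK 204,330,447.09.
The quoted forward overvalues EUR, so borrow DKK, buy EUR at spot, deposit the EUR at 2.20%, and sell the proceeds forward at 8.869.
Arbitrage profit = |207,306,678.85 − 204,330,447.09| = DKK 2,976,232.

DKK 2,976,232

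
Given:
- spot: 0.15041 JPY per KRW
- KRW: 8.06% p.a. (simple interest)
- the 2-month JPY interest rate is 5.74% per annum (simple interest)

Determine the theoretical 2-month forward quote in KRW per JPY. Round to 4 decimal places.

6.6740

T = 2/12 years.
JPY growth factor: 1 + 0.0574×2/12 = 1.0095667.
KRW growth factor: 1 + 0.0806×2/12 = 1.0134333.
CIP: F = S · (grow JPY)/(grow KRW) = 0.15041 × 1.0095667/1.0134333 = 0.1498361 JPY per KRW.
Invert for KRW per JPY: 1 / 0.1498361 = 6.6740.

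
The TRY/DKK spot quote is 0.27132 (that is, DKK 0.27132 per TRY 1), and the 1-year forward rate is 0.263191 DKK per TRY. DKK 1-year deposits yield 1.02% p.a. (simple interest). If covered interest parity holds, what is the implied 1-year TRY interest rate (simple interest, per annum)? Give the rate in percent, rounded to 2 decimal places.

T = 1 year.
By CIP, F/S equals the DKK-to-TRY growth ratio: 0.263191/0.27132 = 0.9700391.
DKK growth factor: 1 + 0.0102×1 = 1.010200.
So the TRY growth factor = 1.0414013.
(1.0414013 − 1)/T = 0.041401, i.e. 4.14%.

4.14%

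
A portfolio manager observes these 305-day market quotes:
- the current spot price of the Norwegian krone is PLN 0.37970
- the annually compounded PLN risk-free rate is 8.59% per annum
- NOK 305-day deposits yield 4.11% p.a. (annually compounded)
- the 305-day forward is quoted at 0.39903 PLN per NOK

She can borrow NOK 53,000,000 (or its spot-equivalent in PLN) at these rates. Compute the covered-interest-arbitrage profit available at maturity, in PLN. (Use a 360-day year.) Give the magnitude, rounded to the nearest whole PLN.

T = 305/360 years.
Route A — deposit NOK, sell forward: 53,000,000 × 1.0347131997 × 0.39903 = PLN 21,882,725.23.
Route B — convert at spot, deposit PLN: 53,000,000 × 0.37970 × 1.0723139156 = PLN 21,579,352.47.
The quoted forward overvalues NOK, so borrow PLN, buy NOK at spot, deposit the NOK at 4.11%, and sell the proceeds forward at 0.39903.
The gap between the two covered legs is PLN 303,373.

PLN 303,373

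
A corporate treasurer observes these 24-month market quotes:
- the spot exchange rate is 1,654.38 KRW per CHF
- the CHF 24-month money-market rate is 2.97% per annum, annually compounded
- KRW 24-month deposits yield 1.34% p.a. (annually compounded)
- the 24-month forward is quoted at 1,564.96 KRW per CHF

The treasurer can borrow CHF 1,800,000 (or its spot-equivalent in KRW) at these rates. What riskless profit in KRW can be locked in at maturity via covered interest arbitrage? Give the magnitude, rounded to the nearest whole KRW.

T = 2 years.
Keep in CHF, deliver into the forward: 1,800,000·1.06028209·1564.96 = KRW 2,986,738,307.22.
Swap to KRW now, deposit: 1,800,000·1654.38·1.02697956 = KRW 3,058,226,000.05.
The quoted forward undervalues CHF, so borrow CHF, convert to KRW at spot, deposit the KRW at 1.34%, and buy CHF forward at 1,564.96 to cover the loan.
The gap between the two covered legs is KRW 71,487,693.

KRW 71,487,693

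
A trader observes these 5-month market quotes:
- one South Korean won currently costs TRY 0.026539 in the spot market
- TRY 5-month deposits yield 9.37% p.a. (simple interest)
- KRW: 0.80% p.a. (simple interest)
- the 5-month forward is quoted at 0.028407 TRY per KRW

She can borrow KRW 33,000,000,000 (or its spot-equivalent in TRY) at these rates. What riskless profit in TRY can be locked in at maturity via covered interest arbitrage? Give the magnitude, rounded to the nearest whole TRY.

T = 5/12 years.
Invest the KRW and cover forward: 33,000,000,000 × 1.00333333333 × 0.028407 = TRY 940,555,770.00.
Convert at spot and invest in TRY: 33,000,000,000 × 0.026539 × 1.03904166667 = TRY 909,979,184.13.
The quoted forward overvalues KRW, so borrow TRY, buy KRW at spot, deposit the KRW at 0.80%, and sell the proceeds forward at 0.028407.
Arbitrage profit = |940,555,770.00 − 909,979,184.13| = TRY 30,576,586.

TRY 30,576,586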